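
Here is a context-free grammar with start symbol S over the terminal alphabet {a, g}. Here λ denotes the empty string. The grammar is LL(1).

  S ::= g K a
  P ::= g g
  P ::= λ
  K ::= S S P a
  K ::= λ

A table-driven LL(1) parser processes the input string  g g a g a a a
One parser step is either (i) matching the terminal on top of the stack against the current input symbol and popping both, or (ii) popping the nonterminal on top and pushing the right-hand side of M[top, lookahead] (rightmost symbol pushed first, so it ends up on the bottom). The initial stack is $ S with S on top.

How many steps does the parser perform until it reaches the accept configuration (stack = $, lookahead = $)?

14

      Stack            Input            Action
   1  $ S              g g a g a a a $  expand S ::= g K a
   2  $ a K g          g g a g a a a $  match g
   3  $ a K            g a g a a a $    expand K ::= S S P a
   4  $ a a P S S      g a g a a a $    expand S ::= g K a
   5  $ a a P S a K g  g a g a a a $    match g
   6  $ a a P S a K    a g a a a $      expand K ::= λ
   7  $ a a P S a      a g a a a $      match a
   8  $ a a P S        g a a a $        expand S ::= g K a
   9  $ a a P a K g    g a a a $        match g
  10  $ a a P a K      a a a $          expand K ::= λ
  11  $ a a P a        a a a $          match a
  12  $ a a P          a a $            expand P ::= λ
  13  $ a a            a a $            match a
  14  $ a              a $              match a
Accept reached after 14 steps.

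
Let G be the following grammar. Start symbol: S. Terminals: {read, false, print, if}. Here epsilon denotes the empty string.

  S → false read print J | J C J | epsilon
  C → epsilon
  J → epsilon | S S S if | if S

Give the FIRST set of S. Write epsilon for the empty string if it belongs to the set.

FIRST(C) = {epsilon}
FIRST(S) = {epsilon, false, if}  (via J C J)
FIRST(J) = {epsilon, false, if}  (via S S S if)

{epsilon, false, if}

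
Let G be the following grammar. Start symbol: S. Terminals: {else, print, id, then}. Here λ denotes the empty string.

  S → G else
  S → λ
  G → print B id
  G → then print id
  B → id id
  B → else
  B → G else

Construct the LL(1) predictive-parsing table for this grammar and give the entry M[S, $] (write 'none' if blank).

FIRST(G): from G→print B id we get {print}; from G→then print id we get {then}. So FIRST(G) = {print, then}.
FIRST(S): from S→G else we get {print, then}; from S→λ we get {λ}. So FIRST(S) = {λ, print, then}.
FIRST(B): from B→id id we get {id}; from B→else we get {else}; from B→G else we get {print, then}. So FIRST(B) = {else, id, print, then}.
FOLLOW(S) includes $ since S is the start symbol.
FOLLOW(S): S appears on no right-hand side. Thus FOLLOW(S) = {$}.
For S → G else: FIRST(G else) = {print, then}, so it goes in M[S, t] for t ∈ {print, then}.
For S → λ: FIRST(λ) = {λ}, so it goes in M[S, t] for t ∈ {}; since λ ∈ FIRST, also for every t ∈ FOLLOW(S) = {$}.

S → λ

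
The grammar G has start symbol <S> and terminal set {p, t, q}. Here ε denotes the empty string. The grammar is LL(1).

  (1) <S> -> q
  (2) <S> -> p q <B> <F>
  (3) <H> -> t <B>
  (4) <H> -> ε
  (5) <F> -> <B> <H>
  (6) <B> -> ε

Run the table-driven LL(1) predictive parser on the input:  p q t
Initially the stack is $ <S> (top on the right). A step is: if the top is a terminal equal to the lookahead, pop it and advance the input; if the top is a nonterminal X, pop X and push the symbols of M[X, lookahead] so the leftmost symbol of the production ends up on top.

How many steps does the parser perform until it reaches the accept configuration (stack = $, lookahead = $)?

9

step 1: stack=$ <S>  input=p q t $  — expand <S> -> p q <B> <F>
step 2: stack=$ <F> <B> q p  input=p q t $  — match p
step 3: stack=$ <F> <B> q  input=q t $  — match q
step 4: stack=$ <F> <B>  input=t $  — expand <B> -> ε
step 5: stack=$ <F>  input=t $  — expand <F> -> <B> <H>
step 6: stack=$ <H> <B>  input=t $  — expand <B> -> ε
step 7: stack=$ <H>  input=t $  — expand <H> -> t <B>
step 8: stack=$ <B> t  input=t $  — match t
step 9: stack=$ <B>  input=$  — expand <B> -> ε
Accept reached after 9 steps.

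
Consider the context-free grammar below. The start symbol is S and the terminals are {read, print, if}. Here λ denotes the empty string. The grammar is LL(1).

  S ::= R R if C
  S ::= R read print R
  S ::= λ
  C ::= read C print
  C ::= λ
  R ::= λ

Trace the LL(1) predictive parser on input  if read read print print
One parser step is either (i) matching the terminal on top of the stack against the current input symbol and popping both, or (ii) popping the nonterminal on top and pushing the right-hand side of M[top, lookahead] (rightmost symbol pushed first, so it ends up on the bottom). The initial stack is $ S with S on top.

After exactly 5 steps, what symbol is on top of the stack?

read

step 1: stack=$ S  input=if read read print print $  — expand S ::= R R if C
step 2: stack=$ C if R R  input=if read read print print $  — expand R ::= λ
step 3: stack=$ C if R  input=if read read print print $  — expand R ::= λ
step 4: stack=$ C if  input=if read read print print $  — match if
step 5: stack=$ C  input=read read print print $  — expand C ::= read C print
Stack after step 5: $ print C read (top = read).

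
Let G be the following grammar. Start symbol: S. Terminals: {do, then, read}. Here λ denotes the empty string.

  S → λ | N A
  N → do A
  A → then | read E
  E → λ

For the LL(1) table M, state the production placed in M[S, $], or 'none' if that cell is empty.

S → λ

FIRST(N): from N→do A we get {do}. So FIRST(N) = {do}.
FIRST(A): from A→then we get {then}; from A→read E we get {read}. So FIRST(A) = {read, then}.
FIRST(E): from E→λ we get {λ}. So FIRST(E) = {λ}.
FIRST(S): from S→λ we get {λ}; from S→N A we get {do}. So FIRST(S) = {λ, do}.
FOLLOW(S) includes $ since S is the start symbol.
FOLLOW(S): S appears on no right-hand side. Thus FOLLOW(S) = {$}.
For S → λ: FIRST(λ) = {λ}, so it goes in M[S, t] for t ∈ {}; since λ ∈ FIRST, also for every t ∈ FOLLOW(S) = {$}.
For S → N A: FIRST(N A) = {do}, so it goes in M[S, t] for t ∈ {do}.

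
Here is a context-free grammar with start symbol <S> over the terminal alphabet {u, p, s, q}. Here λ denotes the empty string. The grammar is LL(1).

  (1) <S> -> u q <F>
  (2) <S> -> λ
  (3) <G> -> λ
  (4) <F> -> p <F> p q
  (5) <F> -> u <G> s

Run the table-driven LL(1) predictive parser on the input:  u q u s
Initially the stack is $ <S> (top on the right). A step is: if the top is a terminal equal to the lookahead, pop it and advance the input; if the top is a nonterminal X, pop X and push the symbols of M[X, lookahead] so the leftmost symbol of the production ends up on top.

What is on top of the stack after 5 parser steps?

     Stack      Input      Action
  1  $ <S>      u q u s $  expand <S> -> u q <F>
  2  $ <F> q u  u q u s $  match u
  3  $ <F> q    q u s $    match q
  4  $ <F>      u s $      expand <F> -> u <G> s
  5  $ s <G> u  u s $      match u
Stack after step 5: $ s <G> (top = <G>).

<G>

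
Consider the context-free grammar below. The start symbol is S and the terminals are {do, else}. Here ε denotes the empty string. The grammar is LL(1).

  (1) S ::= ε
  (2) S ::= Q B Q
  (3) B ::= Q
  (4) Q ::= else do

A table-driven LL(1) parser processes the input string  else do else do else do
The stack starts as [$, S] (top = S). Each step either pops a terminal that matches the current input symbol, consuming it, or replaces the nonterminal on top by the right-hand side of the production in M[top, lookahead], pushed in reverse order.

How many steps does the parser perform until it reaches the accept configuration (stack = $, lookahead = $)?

step 1: stack=$ S  input=else do else do else do $  — expand S ::= Q B Q
step 2: stack=$ Q B Q  input=else do else do else do $  — expand Q ::= else do
step 3: stack=$ Q B do else  input=else do else do else do $  — match else
step 4: stack=$ Q B do  input=do else do else do $  — match do
step 5: stack=$ Q B  input=else do else do $  — expand B ::= Q
step 6: stack=$ Q Q  input=else do else do $  — expand Q ::= else do
step 7: stack=$ Q do else  input=else do else do $  — match else
step 8: stack=$ Q do  input=do else do $  — match do
step 9: stack=$ Q  input=else do $  — expand Q ::= else do
step 10: stack=$ do else  input=else do $  — match else
step 11: stack=$ do  input=do $  — match do
Accept reached after 11 steps.

11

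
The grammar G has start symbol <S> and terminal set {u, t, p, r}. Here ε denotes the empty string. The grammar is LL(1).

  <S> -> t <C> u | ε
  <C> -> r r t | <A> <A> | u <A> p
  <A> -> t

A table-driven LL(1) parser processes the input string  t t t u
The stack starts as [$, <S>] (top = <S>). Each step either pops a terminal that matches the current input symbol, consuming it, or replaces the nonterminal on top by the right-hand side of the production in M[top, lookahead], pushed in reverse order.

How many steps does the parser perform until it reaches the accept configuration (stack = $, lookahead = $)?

8

     Stack        Input      Action
  1  $ <S>        t t t u $  expand <S> -> t <C> u
  2  $ u <C> t    t t t u $  match t
  3  $ u <C>      t t u $    expand <C> -> <A> <A>
  4  $ u <A> <A>  t t u $    expand <A> -> t
  5  $ u <A> t    t t u $    match t
  6  $ u <A>      t u $      expand <A> -> t
  7  $ u t        t u $      match t
  8  $ u          u $        match u
Accept reached after 8 steps.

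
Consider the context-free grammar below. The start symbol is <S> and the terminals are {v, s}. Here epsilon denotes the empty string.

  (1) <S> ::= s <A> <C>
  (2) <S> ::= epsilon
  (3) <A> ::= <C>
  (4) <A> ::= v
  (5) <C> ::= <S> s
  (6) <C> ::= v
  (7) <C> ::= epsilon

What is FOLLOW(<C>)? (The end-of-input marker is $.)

FIRST(<S>): from <S>::=s <A> <C> we get {s}; from <S>::=epsilon we get {epsilon}. So FIRST(<S>) = {epsilon, s}.
FIRST(<C>): from <C>::=<S> s we get {s}; from <C>::=v we get {v}; from <C>::=epsilon we get {epsilon}. So FIRST(<C>) = {epsilon, s, v}.
FIRST(<A>): from <A>::=<C> we get {epsilon, s, v}; from <A>::=v we get {v}. So FIRST(<A>) = {epsilon, s, v}.
FOLLOW(<S>) includes $ since <S> is the start symbol.
FOLLOW(<S>): in <C>::=<S> s, <S> is followed by s with FIRST {s}. Thus FOLLOW(<S>) = {$, s}.
FOLLOW(<A>): in <S>::=s <A> <C>, <A> is followed by <C> with FIRST {epsilon, s, v}; in <S>::=s <A> <C>, the suffix after <A> is nullable, so FOLLOW(<A>) ⊇ FOLLOW(<S>) = {$, s}. Thus FOLLOW(<A>) = {$, s, v}.
FOLLOW(<C>): in <S>::=s <A> <C>, the suffix after <C> is empty, so FOLLOW(<C>) ⊇ FOLLOW(<S>) = {$, s}; in <A>::=<C>, the suffix after <C> is empty, so FOLLOW(<C>) ⊇ FOLLOW(<A>) = {$, s, v}. Thus FOLLOW(<C>) = {$, s, v}.

{$, s, v}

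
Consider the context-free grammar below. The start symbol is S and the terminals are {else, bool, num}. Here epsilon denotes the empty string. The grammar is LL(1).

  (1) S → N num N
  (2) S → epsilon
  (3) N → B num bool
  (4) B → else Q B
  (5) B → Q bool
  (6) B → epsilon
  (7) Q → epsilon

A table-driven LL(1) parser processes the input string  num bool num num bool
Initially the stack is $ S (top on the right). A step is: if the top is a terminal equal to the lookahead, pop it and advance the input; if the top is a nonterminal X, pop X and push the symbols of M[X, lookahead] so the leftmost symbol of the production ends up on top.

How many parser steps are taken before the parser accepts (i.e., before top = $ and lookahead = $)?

10

      Stack               Input                    Action
   1  $ S                 num bool num num bool $  expand S → N num N
   2  $ N num N           num bool num num bool $  expand N → B num bool
   3  $ N num bool num B  num bool num num bool $  expand B → epsilon
   4  $ N num bool num    num bool num num bool $  match num
   5  $ N num bool        bool num num bool $      match bool
   6  $ N num             num num bool $           match num
   7  $ N                 num bool $               expand N → B num bool
   8  $ bool num B        num bool $               expand B → epsilon
   9  $ bool num          num bool $               match num
  10  $ bool              bool $                   match bool
Accept reached after 10 steps.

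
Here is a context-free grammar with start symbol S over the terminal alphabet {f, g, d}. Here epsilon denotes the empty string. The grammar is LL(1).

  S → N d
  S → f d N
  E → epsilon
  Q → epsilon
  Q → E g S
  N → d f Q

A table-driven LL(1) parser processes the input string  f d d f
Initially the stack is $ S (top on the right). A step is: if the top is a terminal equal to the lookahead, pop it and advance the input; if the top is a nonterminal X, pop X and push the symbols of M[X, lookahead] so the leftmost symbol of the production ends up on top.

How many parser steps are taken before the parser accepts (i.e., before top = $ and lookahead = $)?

7

     Stack    Input      Action
  1  $ S      f d d f $  expand S → f d N
  2  $ N d f  f d d f $  match f
  3  $ N d    d d f $    match d
  4  $ N      d f $      expand N → d f Q
  5  $ Q f d  d f $      match d
  6  $ Q f    f $        match f
  7  $ Q      $          expand Q → epsilon
Accept reached after 7 steps.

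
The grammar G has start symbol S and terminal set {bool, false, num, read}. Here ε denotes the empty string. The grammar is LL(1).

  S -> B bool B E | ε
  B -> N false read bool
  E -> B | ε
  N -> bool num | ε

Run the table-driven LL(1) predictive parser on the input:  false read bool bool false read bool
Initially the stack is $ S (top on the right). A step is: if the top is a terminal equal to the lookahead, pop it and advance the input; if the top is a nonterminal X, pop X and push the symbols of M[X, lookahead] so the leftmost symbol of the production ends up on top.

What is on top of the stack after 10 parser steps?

read

      Stack                         Input                                   Action
   1  $ S                           false read bool bool false read bool $  expand S -> B bool B E
   2  $ E B bool B                  false read bool bool false read bool $  expand B -> N false read bool
   3  $ E B bool bool read false N  false read bool bool false read bool $  expand N -> ε
   4  $ E B bool bool read false    false read bool bool false read bool $  match false
   5  $ E B bool bool read          read bool bool false read bool $        match read
   6  $ E B bool bool               bool bool false read bool $             match bool
   7  $ E B bool                    bool false read bool $                  match bool
   8  $ E B                         false read bool $                       expand B -> N false read bool
   9  $ E bool read false N         false read bool $                       expand N -> ε
  10  $ E bool read false           false read bool $                       match false
Stack after step 10: $ E bool read (top = read).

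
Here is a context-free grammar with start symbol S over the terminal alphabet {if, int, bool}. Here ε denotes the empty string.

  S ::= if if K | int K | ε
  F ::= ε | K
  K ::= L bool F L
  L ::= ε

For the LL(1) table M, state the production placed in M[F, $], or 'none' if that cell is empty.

F ::= ε

FIRST(S): from S::=if if K we get {if}; from S::=int K we get {int}; from S::=ε we get {ε}. So FIRST(S) = {ε, if, int}.
FIRST(L): from L::=ε we get {ε}. So FIRST(L) = {ε}.
FIRST(K): from K::=L bool F L we get {bool}. So FIRST(K) = {bool}.
FIRST(F): from F::=ε we get {ε}; from F::=K we get {bool}. So FIRST(F) = {ε, bool}.
FOLLOW(S) includes $ since S is the start symbol.
FOLLOW(F): in K::=L bool F L, F is followed by L with FIRST {ε}; in K::=L bool F L, the suffix after F is nullable, so FOLLOW(F) ⊇ FOLLOW(K) = {$}. Thus FOLLOW(F) = {$}.
FOLLOW(K): in S::=if if K, the suffix after K is empty, so FOLLOW(K) ⊇ FOLLOW(S) = {$}; in S::=int K, the suffix after K is empty, so FOLLOW(K) ⊇ FOLLOW(S) = {$}; in F::=K, the suffix after K is empty, so FOLLOW(K) ⊇ FOLLOW(F) = {$}. Thus FOLLOW(K) = {$}.
For F ::= ε: FIRST(ε) = {ε}, so it goes in M[F, t] for t ∈ {}; since ε ∈ FIRST, also for every t ∈ FOLLOW(F) = {$}.
For F ::= K: FIRST(K) = {bool}, so it goes in M[F, t] for t ∈ {bool}.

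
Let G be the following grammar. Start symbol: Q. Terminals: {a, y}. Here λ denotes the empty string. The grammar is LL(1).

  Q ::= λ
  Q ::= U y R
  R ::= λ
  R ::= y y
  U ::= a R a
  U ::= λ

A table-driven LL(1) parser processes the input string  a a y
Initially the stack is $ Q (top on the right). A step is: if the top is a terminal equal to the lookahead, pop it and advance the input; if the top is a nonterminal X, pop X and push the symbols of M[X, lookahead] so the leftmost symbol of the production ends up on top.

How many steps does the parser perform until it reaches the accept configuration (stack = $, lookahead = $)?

7

     Stack        Input    Action
  1  $ Q          a a y $  expand Q ::= U y R
  2  $ R y U      a a y $  expand U ::= a R a
  3  $ R y a R a  a a y $  match a
  4  $ R y a R    a y $    expand R ::= λ
  5  $ R y a      a y $    match a
  6  $ R y        y $      match y
  7  $ R          $        expand R ::= λ
Accept reached after 7 steps.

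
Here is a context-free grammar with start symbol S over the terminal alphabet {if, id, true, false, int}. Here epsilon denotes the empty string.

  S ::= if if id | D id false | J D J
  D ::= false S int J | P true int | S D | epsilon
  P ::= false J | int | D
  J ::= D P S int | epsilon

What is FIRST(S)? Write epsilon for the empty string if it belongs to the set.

{epsilon, false, id, if, int, true}

FIRST(S): from S::=if if id we get {if}; from S::=D id false we get {false, id, if, int, true}; from S::=J D J we get {epsilon, false, id, if, int, true}. So FIRST(S) = {epsilon, false, id, if, int, true}.
FIRST(D): from D::=false S int J we get {false}; from D::=P true int we get {false, id, if, int, true}; from D::=S D we get {epsilon, false, id, if, int, true}; from D::=epsilon we get {epsilon}. So FIRST(D) = {epsilon, false, id, if, int, true}.
FIRST(P): from P::=false J we get {false}; from P::=int we get {int}; from P::=D we get {epsilon, false, id, if, int, true}. So FIRST(P) = {epsilon, false, id, if, int, true}.
FIRST(J): from J::=D P S int we get {false, id, if, int, true}; from J::=epsilon we get {epsilon}. So FIRST(J) = {epsilon, false, id, if, int, true}.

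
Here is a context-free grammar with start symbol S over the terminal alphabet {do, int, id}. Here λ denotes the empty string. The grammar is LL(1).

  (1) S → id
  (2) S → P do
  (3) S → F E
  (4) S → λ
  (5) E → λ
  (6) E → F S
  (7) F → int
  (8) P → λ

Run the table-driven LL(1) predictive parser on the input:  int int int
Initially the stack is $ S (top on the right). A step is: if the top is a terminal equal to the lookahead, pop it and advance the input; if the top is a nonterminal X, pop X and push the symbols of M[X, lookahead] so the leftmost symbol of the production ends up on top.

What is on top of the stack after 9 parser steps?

E

     Stack    Input          Action
  1  $ S      int int int $  expand S → F E
  2  $ E F    int int int $  expand F → int
  3  $ E int  int int int $  match int
  4  $ E      int int $      expand E → F S
  5  $ S F    int int $      expand F → int
  6  $ S int  int int $      match int
  7  $ S      int $          expand S → F E
  8  $ E F    int $          expand F → int
  9  $ E int  int $          match int
Stack after step 9: $ E (top = E).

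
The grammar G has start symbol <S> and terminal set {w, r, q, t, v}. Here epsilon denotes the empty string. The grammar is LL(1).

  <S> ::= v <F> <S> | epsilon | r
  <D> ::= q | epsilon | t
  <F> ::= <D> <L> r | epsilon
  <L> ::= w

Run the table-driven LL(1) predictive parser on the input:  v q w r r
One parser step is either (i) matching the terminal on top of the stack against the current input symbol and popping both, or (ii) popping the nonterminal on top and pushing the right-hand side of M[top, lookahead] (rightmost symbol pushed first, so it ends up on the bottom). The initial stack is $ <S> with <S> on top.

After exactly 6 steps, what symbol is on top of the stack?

step 1: stack=$ <S>  input=v q w r r $  — expand <S> ::= v <F> <S>
step 2: stack=$ <S> <F> v  input=v q w r r $  — match v
step 3: stack=$ <S> <F>  input=q w r r $  — expand <F> ::= <D> <L> r
step 4: stack=$ <S> r <L> <D>  input=q w r r $  — expand <D> ::= q
step 5: stack=$ <S> r <L> q  input=q w r r $  — match q
step 6: stack=$ <S> r <L>  input=w r r $  — expand <L> ::= w
Stack after step 6: $ <S> r w (top = w).

w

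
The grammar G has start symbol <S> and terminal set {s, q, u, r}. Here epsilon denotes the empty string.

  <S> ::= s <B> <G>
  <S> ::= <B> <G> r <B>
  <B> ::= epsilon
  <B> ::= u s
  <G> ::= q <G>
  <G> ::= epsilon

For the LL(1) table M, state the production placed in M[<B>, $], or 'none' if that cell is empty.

FIRST(<B>) = {epsilon, u}
FIRST(<G>) = {epsilon, q}
FIRST(<S>) = {q, r, s, u}  (via <B> <G> r <B>)
FOLLOW(<S>) includes $ since <S> is the start symbol.
FOLLOW(<S>): <S> appears on no right-hand side. Thus FOLLOW(<S>) = {$}.
FOLLOW(<B>): in <S>::=s <B> <G>, <B> is followed by <G> with FIRST {epsilon, q}; in <S>::=s <B> <G>, the suffix after <B> is nullable, so FOLLOW(<B>) ⊇ FOLLOW(<S>) = {$}; in <S>::=<B> <G> r <B> (occurrence 1), <B> is followed by <G> r <B> with FIRST {q, r}; in <S>::=<B> <G> r <B> (occurrence 2), the suffix after <B> is empty, so FOLLOW(<B>) ⊇ FOLLOW(<S>) = {$}. Thus FOLLOW(<B>) = {$, q, r}.
For <B> ::= epsilon: FIRST(epsilon) = {epsilon}, so it goes in M[<B>, t] for t ∈ {}; since epsilon ∈ FIRST, also for every t ∈ FOLLOW(<B>) = {$, q, r}.
For <B> ::= u s: FIRST(u s) = {u}, so it goes in M[<B>, t] for t ∈ {u}.

<B> ::= epsilon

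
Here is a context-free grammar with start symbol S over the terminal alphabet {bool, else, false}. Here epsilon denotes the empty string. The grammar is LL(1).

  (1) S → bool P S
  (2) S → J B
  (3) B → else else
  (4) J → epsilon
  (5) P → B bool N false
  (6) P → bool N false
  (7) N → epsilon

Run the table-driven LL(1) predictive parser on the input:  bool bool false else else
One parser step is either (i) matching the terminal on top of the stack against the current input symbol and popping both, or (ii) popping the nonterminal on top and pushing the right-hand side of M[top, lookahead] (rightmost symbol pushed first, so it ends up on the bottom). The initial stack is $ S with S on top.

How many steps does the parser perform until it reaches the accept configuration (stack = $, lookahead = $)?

11

      Stack             Input                        Action
   1  $ S               bool bool false else else $  expand S → bool P S
   2  $ S P bool        bool bool false else else $  match bool
   3  $ S P             bool false else else $       expand P → bool N false
   4  $ S false N bool  bool false else else $       match bool
   5  $ S false N       false else else $            expand N → epsilon
   6  $ S false         false else else $            match false
   7  $ S               else else $                  expand S → J B
   8  $ B J             else else $                  expand J → epsilon
   9  $ B               else else $                  expand B → else else
  10  $ else else       else else $                  match else
  11  $ else            else $                       match else
Accept reached after 11 steps.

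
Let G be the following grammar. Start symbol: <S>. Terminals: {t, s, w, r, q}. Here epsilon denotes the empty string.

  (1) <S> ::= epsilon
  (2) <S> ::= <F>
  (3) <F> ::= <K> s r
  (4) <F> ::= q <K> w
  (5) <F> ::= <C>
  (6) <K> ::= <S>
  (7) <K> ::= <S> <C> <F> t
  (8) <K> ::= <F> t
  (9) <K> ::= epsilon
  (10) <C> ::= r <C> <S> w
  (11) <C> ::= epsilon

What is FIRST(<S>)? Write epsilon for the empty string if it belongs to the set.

FIRST(<C>): from <C>::=r <C> <S> w we get {r}; from <C>::=epsilon we get {epsilon}. So FIRST(<C>) = {epsilon, r}.
FIRST(<S>): from <S>::=epsilon we get {epsilon}; from <S>::=<F> we get {epsilon, q, r, s, t}. So FIRST(<S>) = {epsilon, q, r, s, t}.
FIRST(<F>): from <F>::=<K> s r we get {q, r, s, t}; from <F>::=q <K> w we get {q}; from <F>::=<C> we get {epsilon, r}. So FIRST(<F>) = {epsilon, q, r, s, t}.
FIRST(<K>): from <K>::=<S> we get {epsilon, q, r, s, t}; from <K>::=<S> <C> <F> t we get {q, r, s, t}; from <K>::=<F> t we get {q, r, s, t}; from <K>::=epsilon we get {epsilon}. So FIRST(<K>) = {epsilon, q, r, s, t}.

{epsilon, q, r, s, t}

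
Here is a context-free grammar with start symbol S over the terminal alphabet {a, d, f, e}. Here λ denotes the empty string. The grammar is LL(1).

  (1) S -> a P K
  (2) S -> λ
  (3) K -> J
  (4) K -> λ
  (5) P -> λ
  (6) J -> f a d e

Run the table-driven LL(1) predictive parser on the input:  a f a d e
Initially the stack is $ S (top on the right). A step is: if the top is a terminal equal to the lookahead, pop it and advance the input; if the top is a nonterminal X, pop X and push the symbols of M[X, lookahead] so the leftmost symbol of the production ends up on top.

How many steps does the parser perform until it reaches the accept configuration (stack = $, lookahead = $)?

step 1: stack=$ S  input=a f a d e $  — expand S -> a P K
step 2: stack=$ K P a  input=a f a d e $  — match a
step 3: stack=$ K P  input=f a d e $  — expand P -> λ
step 4: stack=$ K  input=f a d e $  — expand K -> J
step 5: stack=$ J  input=f a d e $  — expand J -> f a d e
step 6: stack=$ e d a f  input=f a d e $  — match f
step 7: stack=$ e d a  input=a d e $  — match a
step 8: stack=$ e d  input=d e $  — match d
step 9: stack=$ e  input=e $  — match e
Accept reached after 9 steps.

9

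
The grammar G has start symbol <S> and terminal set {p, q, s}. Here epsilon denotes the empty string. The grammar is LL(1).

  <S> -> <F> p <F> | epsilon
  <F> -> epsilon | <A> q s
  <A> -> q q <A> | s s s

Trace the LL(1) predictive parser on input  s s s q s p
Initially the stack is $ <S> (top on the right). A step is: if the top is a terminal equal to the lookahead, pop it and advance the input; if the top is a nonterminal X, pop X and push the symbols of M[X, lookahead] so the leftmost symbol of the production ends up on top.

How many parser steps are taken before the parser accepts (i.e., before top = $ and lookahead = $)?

10

step 1: stack=$ <S>  input=s s s q s p $  — expand <S> -> <F> p <F>
step 2: stack=$ <F> p <F>  input=s s s q s p $  — expand <F> -> <A> q s
step 3: stack=$ <F> p s q <A>  input=s s s q s p $  — expand <A> -> s s s
step 4: stack=$ <F> p s q s s s  input=s s s q s p $  — match s
step 5: stack=$ <F> p s q s s  input=s s q s p $  — match s
step 6: stack=$ <F> p s q s  input=s q s p $  — match s
step 7: stack=$ <F> p s q  input=q s p $  — match q
step 8: stack=$ <F> p s  input=s p $  — match s
step 9: stack=$ <F> p  input=p $  — match p
step 10: stack=$ <F>  input=$  — expand <F> -> epsilon
Accept reached after 10 steps.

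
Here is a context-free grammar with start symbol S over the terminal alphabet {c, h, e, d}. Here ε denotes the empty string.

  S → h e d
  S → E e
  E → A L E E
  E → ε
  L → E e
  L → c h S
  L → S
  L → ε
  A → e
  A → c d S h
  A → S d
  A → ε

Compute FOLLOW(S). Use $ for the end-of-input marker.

FIRST(S): from S→h e d we get {h}; from S→E e we get {c, e, h}. So FIRST(S) = {c, e, h}.
FIRST(A): from A→e we get {e}; from A→c d S h we get {c}; from A→S d we get {c, e, h}; from A→ε we get {ε}. So FIRST(A) = {ε, c, e, h}.
FIRST(E): from E→A L E E we get {ε, c, e, h}; from E→ε we get {ε}. So FIRST(E) = {ε, c, e, h}.
FIRST(L): from L→E e we get {c, e, h}; from L→c h S we get {c}; from L→S we get {c, e, h}; from L→ε we get {ε}. So FIRST(L) = {ε, c, e, h}.
FOLLOW(S) includes $ since S is the start symbol.
FOLLOW(E): in S→E e, E is followed by e with FIRST {e}; in E→A L E E (occurrence 1), E is followed by E with FIRST {ε, c, e, h}; in E→A L E E (occurrence 1), the suffix after E is nullable (adds nothing new); in E→A L E E (occurrence 2), the suffix after E is empty (adds nothing new); in L→E e, E is followed by e with FIRST {e}. Thus FOLLOW(E) = {c, e, h}.
FOLLOW(L): in E→A L E E, L is followed by E E with FIRST {ε, c, e, h}; in E→A L E E, the suffix after L is nullable, so FOLLOW(L) ⊇ FOLLOW(E) = {c, e, h}. Thus FOLLOW(L) = {c, e, h}.
FOLLOW(S): in L→c h S, the suffix after S is empty, so FOLLOW(S) ⊇ FOLLOW(L) = {c, e, h}; in L→S, the suffix after S is empty, so FOLLOW(S) ⊇ FOLLOW(L) = {c, e, h}; in A→c d S h, S is followed by h with FIRST {h}; in A→S d, S is followed by d with FIRST {d}. Thus FOLLOW(S) = {$, c, d, e, h}.
FOLLOW(A): in E→A L E E, A is followed by L E E with FIRST {ε, c, e, h}; in E→A L E E, the suffix after A is nullable, so FOLLOW(A) ⊇ FOLLOW(E) = {c, e, h}. Thus FOLLOW(A) = {c, e, h}.

{$, c, d, e, h}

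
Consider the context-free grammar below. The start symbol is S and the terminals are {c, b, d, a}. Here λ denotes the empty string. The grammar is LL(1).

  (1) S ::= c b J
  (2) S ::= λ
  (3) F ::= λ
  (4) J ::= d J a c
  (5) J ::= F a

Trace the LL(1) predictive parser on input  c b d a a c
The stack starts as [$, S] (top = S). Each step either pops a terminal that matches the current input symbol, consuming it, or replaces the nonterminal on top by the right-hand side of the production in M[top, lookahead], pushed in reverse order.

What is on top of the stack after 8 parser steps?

     Stack      Input          Action
  1  $ S        c b d a a c $  expand S ::= c b J
  2  $ J b c    c b d a a c $  match c
  3  $ J b      b d a a c $    match b
  4  $ J        d a a c $      expand J ::= d J a c
  5  $ c a J d  d a a c $      match d
  6  $ c a J    a a c $        expand J ::= F a
  7  $ c a a F  a a c $        expand F ::= λ
  8  $ c a a    a a c $        match a
Stack after step 8: $ c a (top = a).

a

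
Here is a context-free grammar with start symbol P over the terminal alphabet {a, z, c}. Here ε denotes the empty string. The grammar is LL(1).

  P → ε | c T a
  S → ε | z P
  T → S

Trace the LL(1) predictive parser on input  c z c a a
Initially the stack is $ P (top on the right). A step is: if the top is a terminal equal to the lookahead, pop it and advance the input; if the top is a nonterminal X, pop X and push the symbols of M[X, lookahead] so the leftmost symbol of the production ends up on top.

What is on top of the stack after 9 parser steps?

     Stack      Input        Action
  1  $ P        c z c a a $  expand P → c T a
  2  $ a T c    c z c a a $  match c
  3  $ a T      z c a a $    expand T → S
  4  $ a S      z c a a $    expand S → z P
  5  $ a P z    z c a a $    match z
  6  $ a P      c a a $      expand P → c T a
  7  $ a a T c  c a a $      match c
  8  $ a a T    a a $        expand T → S
  9  $ a a S    a a $        expand S → ε
Stack after step 9: $ a a (top = a).

a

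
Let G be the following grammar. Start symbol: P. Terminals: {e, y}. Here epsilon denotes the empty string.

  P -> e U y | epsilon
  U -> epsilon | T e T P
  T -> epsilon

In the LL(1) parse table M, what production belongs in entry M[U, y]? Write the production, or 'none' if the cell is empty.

U -> epsilon

FIRST(P) = {epsilon, e}
FIRST(T) = {epsilon}
FIRST(U) = {epsilon, e}  (via T e T P)
FOLLOW(P) includes $ since P is the start symbol.
FOLLOW(U): in P->e U y, U is followed by y with FIRST {y}. Thus FOLLOW(U) = {y}.
For U -> epsilon: FIRST(epsilon) = {epsilon}, so it goes in M[U, t] for t ∈ {}; since epsilon ∈ FIRST, also for every t ∈ FOLLOW(U) = {y}.
For U -> T e T P: FIRST(T e T P) = {e}, so it goes in M[U, t] for t ∈ {e}.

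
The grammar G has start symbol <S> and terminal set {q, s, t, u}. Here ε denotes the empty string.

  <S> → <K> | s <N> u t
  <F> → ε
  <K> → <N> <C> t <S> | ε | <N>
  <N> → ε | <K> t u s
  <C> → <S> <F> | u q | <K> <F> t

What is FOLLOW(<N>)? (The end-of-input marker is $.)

FIRST(<F>) = {ε}
FIRST(<S>) = {ε, s, t, u}  (via <K>)
FIRST(<K>) = {ε, s, t, u}  (via <N> <C> t <S>, <N>)
FIRST(<N>) = {ε, s, t, u}  (via <K> t u s)
FIRST(<C>) = {ε, s, t, u}  (via <S> <F>, <K> <F> t)
FOLLOW(<S>) includes $ since <S> is the start symbol.
FOLLOW(<C>): in <K>→<N> <C> t <S>, <C> is followed by t <S> with FIRST {t}. Thus FOLLOW(<C>) = {t}.
FOLLOW(<F>): in <C>→<S> <F>, the suffix after <F> is empty, so FOLLOW(<F>) ⊇ FOLLOW(<C>) = {t}; in <C>→<K> <F> t, <F> is followed by t with FIRST {t}. Thus FOLLOW(<F>) = {t}.
FOLLOW(<S>): in <K>→<N> <C> t <S>, the suffix after <S> is empty, so FOLLOW(<S>) ⊇ FOLLOW(<K>) = {$, t}; in <C>→<S> <F>, <S> is followed by <F> with FIRST {ε}; in <C>→<S> <F>, the suffix after <S> is nullable, so FOLLOW(<S>) ⊇ FOLLOW(<C>) = {t}. Thus FOLLOW(<S>) = {$, t}.
FOLLOW(<K>): in <S>→<K>, the suffix after <K> is empty, so FOLLOW(<K>) ⊇ FOLLOW(<S>) = {$, t}; in <N>→<K> t u s, <K> is followed by t u s with FIRST {t}; in <C>→<K> <F> t, <K> is followed by <F> t with FIRST {t}. Thus FOLLOW(<K>) = {$, t}.
FOLLOW(<N>): in <S>→s <N> u t, <N> is followed by u t with FIRST {u}; in <K>→<N> <C> t <S>, <N> is followed by <C> t <S> with FIRST {s, t, u}; in <K>→<N>, the suffix after <N> is empty, so FOLLOW(<N>) ⊇ FOLLOW(<K>) = {$, t}. Thus FOLLOW(<N>) = {$, s, t, u}.

{$, s, t, u}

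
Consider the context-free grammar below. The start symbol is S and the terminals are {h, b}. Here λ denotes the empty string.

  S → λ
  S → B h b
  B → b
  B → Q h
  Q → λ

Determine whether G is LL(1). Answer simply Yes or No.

FIRST(S) = {λ, b, h}
FIRST(B) = {b, h}
FIRST(Q) = {λ}
FOLLOW(S) = {$}
FOLLOW(B) = {h}
FOLLOW(Q) = {h}
Each cell of M receives at most one production.

Yes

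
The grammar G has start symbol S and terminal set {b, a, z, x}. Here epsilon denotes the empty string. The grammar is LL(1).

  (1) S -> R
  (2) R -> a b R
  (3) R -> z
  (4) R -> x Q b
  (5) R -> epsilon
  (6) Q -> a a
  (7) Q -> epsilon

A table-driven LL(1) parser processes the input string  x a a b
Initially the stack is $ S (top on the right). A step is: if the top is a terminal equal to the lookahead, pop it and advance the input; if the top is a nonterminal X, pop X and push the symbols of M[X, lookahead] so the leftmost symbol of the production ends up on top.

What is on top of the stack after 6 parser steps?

b

step 1: stack=$ S  input=x a a b $  — expand S -> R
step 2: stack=$ R  input=x a a b $  — expand R -> x Q b
step 3: stack=$ b Q x  input=x a a b $  — match x
step 4: stack=$ b Q  input=a a b $  — expand Q -> a a
step 5: stack=$ b a a  input=a a b $  — match a
step 6: stack=$ b a  input=a b $  — match a
Stack after step 6: $ b (top = b).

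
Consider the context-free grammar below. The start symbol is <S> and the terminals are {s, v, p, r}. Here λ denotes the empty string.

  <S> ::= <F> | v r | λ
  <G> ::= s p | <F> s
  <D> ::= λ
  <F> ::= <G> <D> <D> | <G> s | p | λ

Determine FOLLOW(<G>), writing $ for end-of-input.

{$, s}

FIRST(<D>): from <D>::=λ we get {λ}. So FIRST(<D>) = {λ}.
FIRST(<S>): from <S>::=<F> we get {λ, p, s}; from <S>::=v r we get {v}; from <S>::=λ we get {λ}. So FIRST(<S>) = {λ, p, s, v}.
FIRST(<G>): from <G>::=s p we get {s}; from <G>::=<F> s we get {p, s}. So FIRST(<G>) = {p, s}.
FIRST(<F>): from <F>::=<G> <D> <D> we get {p, s}; from <F>::=<G> s we get {p, s}; from <F>::=p we get {p}; from <F>::=λ we get {λ}. So FIRST(<F>) = {λ, p, s}.
FOLLOW(<S>) includes $ since <S> is the start symbol.
FOLLOW(<S>): <S> appears on no right-hand side. Thus FOLLOW(<S>) = {$}.
FOLLOW(<F>): in <S>::=<F>, the suffix after <F> is empty, so FOLLOW(<F>) ⊇ FOLLOW(<S>) = {$}; in <G>::=<F> s, <F> is followed by s with FIRST {s}. Thus FOLLOW(<F>) = {$, s}.
FOLLOW(<G>): in <F>::=<G> <D> <D>, <G> is followed by <D> <D> with FIRST {λ}; in <F>::=<G> <D> <D>, the suffix after <G> is nullable, so FOLLOW(<G>) ⊇ FOLLOW(<F>) = {$, s}; in <F>::=<G> s, <G> is followed by s with FIRST {s}. Thus FOLLOW(<G>) = {$, s}.
FOLLOW(<D>): in <F>::=<G> <D> <D> (occurrence 1), <D> is followed by <D> with FIRST {λ}; in <F>::=<G> <D> <D> (occurrence 1), the suffix after <D> is nullable, so FOLLOW(<D>) ⊇ FOLLOW(<F>) = {$, s}; in <F>::=<G> <D> <D> (occurrence 2), the suffix after <D> is empty, so FOLLOW(<D>) ⊇ FOLLOW(<F>) = {$, s}. Thus FOLLOW(<D>) = {$, s}.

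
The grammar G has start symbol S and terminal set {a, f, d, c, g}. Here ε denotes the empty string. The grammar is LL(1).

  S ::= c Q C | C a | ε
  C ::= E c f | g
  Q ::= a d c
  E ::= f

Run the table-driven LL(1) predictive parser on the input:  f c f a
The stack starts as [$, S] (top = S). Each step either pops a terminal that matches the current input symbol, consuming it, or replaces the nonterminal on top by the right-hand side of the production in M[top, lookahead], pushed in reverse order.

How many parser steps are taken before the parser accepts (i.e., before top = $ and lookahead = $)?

step 1: stack=$ S  input=f c f a $  — expand S ::= C a
step 2: stack=$ a C  input=f c f a $  — expand C ::= E c f
step 3: stack=$ a f c E  input=f c f a $  — expand E ::= f
step 4: stack=$ a f c f  input=f c f a $  — match f
step 5: stack=$ a f c  input=c f a $  — match c
step 6: stack=$ a f  input=f a $  — match f
step 7: stack=$ a  input=a $  — match a
Accept reached after 7 steps.

7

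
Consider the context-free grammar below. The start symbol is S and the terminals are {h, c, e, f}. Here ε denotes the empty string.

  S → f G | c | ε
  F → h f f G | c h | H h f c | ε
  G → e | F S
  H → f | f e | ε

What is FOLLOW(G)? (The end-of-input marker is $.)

FIRST(S): from S→f G we get {f}; from S→c we get {c}; from S→ε we get {ε}. So FIRST(S) = {ε, c, f}.
FIRST(H): from H→f we get {f}; from H→f e we get {f}; from H→ε we get {ε}. So FIRST(H) = {ε, f}.
FIRST(F): from F→h f f G we get {h}; from F→c h we get {c}; from F→H h f c we get {f, h}; from F→ε we get {ε}. So FIRST(F) = {ε, c, f, h}.
FIRST(G): from G→e we get {e}; from G→F S we get {ε, c, f, h}. So FIRST(G) = {ε, c, e, f, h}.
FOLLOW(S) includes $ since S is the start symbol.
FOLLOW(H): in F→H h f c, H is followed by h f c with FIRST {h}. Thus FOLLOW(H) = {h}.
FOLLOW(S): in G→F S, the suffix after S is empty, so FOLLOW(S) ⊇ FOLLOW(G) = {$, c, f}. Thus FOLLOW(S) = {$, c, f}.
FOLLOW(F): in G→F S, F is followed by S with FIRST {ε, c, f}; in G→F S, the suffix after F is nullable, so FOLLOW(F) ⊇ FOLLOW(G) = {$, c, f}. Thus FOLLOW(F) = {$, c, f}.
FOLLOW(G): in S→f G, the suffix after G is empty, so FOLLOW(G) ⊇ FOLLOW(S) = {$, c, f}; in F→h f f G, the suffix after G is empty, so FOLLOW(G) ⊇ FOLLOW(F) = {$, c, f}. Thus FOLLOW(G) = {$, c, f}.

{$, c, f}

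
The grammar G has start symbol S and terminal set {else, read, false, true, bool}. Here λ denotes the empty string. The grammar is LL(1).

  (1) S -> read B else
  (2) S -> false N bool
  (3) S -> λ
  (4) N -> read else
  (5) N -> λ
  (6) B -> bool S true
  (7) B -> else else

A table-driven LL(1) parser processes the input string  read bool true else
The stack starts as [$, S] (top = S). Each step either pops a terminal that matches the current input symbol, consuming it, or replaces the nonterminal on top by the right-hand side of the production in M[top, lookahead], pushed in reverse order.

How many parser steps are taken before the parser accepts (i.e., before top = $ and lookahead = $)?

     Stack               Input                  Action
  1  $ S                 read bool true else $  expand S -> read B else
  2  $ else B read       read bool true else $  match read
  3  $ else B            bool true else $       expand B -> bool S true
  4  $ else true S bool  bool true else $       match bool
  5  $ else true S       true else $            expand S -> λ
  6  $ else true         true else $            match true
  7  $ else              else $                 match else
Accept reached after 7 steps.

7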